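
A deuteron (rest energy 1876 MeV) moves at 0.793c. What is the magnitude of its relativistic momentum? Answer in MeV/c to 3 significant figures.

p ≈ 2440 MeV/c

γ = 1/√(1 − 0.793²) = 1.6414
p = γβm₀c = 1.6414 × 0.793 × 1876 MeV/c = 2440 MeV/c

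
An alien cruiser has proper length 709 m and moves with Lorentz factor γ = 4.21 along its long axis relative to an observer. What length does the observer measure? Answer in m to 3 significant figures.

γ = 4.21 (given)
Length contraction: L = L₀/γ = 709/4.21 = 168 m

L ≈ 168 m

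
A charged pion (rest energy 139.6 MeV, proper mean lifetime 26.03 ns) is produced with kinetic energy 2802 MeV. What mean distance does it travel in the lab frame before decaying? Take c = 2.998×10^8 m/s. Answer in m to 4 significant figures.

d ≈ 164.3 m

γ = 1 + K/(m₀c²) = 1 + 2802/139.6 = 21.0716
β = √(1 − 1/γ²) = 0.998873
Dilated lifetime: γτ₀ = 21.0716 × 26.03 ns = 548.495 ns
d = βc·γτ₀ = 0.998873 × (2.998×10^8 m/s) × 5.48495×10^-7 s = 164.3 m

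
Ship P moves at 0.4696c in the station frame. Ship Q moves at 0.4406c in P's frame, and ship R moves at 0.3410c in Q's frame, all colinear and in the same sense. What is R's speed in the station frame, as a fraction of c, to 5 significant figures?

Compose boost 2: (0.4406 + 0.4696)/(1 + 0.4406×0.4696) = 0.91020/1.206906 = 0.7541600
Compose boost 3: (0.3410 + 0.7541600)/(1 + 0.3410×0.7541600) = 1.095160/1.257169 = 0.87113

u ≈ 0.87113c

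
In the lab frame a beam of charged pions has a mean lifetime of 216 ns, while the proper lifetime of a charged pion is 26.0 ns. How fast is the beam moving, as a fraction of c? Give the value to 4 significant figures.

β ≈ 0.9927

γ = Δt/τ₀ = 216/26.0 = 8.30769
β = √(1 − 1/γ²) = √(1 − 1/8.30769²) = 0.9927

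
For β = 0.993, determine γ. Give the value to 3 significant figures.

γ ≈ 8.47

γ = 1/√(1 − β²) = 1/√(1 − 0.993²) = 1/√(0.013951) = 8.47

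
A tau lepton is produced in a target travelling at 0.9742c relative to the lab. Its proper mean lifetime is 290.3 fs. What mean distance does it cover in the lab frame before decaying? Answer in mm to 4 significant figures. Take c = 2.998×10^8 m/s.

γ = 1/√(1 − 0.9742²) = 4.43093
Dilated lifetime: Δt = γτ₀ = 4.43093 × 290.3 fs = 1286.30 fs
d = vΔt = 0.9742c × 1286.30 fs = 2.92065×10^8 m/s × 1.28630×10^-12 s = 0.3757 mm

d ≈ 0.3757 mm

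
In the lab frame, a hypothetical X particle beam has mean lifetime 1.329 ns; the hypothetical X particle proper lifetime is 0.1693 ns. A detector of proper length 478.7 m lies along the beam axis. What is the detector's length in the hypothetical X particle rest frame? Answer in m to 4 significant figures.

L ≈ 60.98 m

Time dilation ⇒ γ = Δt/τ₀ = 1.329/0.1693 = 7.84997
Length contraction: L = L₀/γ = 478.7/7.84997 = 60.98 m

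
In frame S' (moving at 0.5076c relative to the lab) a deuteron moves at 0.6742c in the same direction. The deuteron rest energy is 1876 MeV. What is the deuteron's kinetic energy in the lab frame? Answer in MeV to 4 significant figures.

K ≈ 2081 MeV

u_lab = (0.6742 + 0.5076)/(1 + 0.6742×0.5076) = 0.8804790
γ = 1/√(1 − 0.8804790²) = 2.10933
K = (γ − 1)m₀c² = (2.10933 − 1) × 1876 = 1.10933 × 1876 = 2081 MeV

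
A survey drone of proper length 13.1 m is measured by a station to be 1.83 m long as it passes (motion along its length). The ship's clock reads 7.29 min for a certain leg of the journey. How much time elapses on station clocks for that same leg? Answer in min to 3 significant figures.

Length contraction ⇒ γ = L₀/L = 13.1/1.83 = 7.1585
Time dilation: Δt = γτ₀ = 7.1585 × 7.29 min = 52.2 min

Δt ≈ 52.2 min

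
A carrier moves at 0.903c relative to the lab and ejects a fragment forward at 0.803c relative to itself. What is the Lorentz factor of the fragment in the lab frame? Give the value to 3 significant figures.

γ ≈ 6.74

u_lab = (0.803 + 0.903)/(1 + 0.803×0.903) = 1.706/1.72511 = 0.988923
γ = 1/√(1 − 0.988923²) = 6.74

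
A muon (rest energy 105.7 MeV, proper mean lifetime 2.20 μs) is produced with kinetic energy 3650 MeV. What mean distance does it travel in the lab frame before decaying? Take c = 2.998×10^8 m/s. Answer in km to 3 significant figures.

d ≈ 23.4 km

γ = 1 + K/(m₀c²) = 1 + 3650/105.7 = 35.532
β = √(1 − 1/γ²) = 0.99960
Dilated lifetime: γτ₀ = 35.532 × 2.20 μs = 78.170 μs
d = βc·γτ₀ = 0.99960 × (2.998×10^8 m/s) × 7.8170×10^-5 s = 23.4 km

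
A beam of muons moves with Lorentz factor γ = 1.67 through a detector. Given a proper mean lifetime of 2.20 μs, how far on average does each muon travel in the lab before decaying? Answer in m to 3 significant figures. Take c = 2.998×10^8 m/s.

β = √(1 − 1/γ²) = √(1 − 1/1.67²) = 0.80090
Dilated lifetime: Δt = γτ₀ = 1.67 × 2.20 μs = 3.6740 μs
d = vΔt = 0.80090c × 3.6740 μs = 2.4011×10^8 m/s × 3.6740×10^-6 s = 882 m

d ≈ 882 m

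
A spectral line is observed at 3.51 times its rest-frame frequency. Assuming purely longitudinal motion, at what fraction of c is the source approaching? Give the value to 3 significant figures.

f_obs/f_src = √((1+β)/(1−β)) = 3.51  ⇒  (1+β)/(1−β) = 12.320
β = |1 − D²|/(1 + D²) = |1 − 12.320|/(1 + 12.320) = 0.850

β ≈ 0.850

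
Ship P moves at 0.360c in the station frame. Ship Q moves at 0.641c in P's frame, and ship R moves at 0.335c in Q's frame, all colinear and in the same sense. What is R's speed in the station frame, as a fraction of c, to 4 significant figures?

Compose boost 2: (0.641 + 0.360)/(1 + 0.641×0.360) = 1.001/1.23076 = 0.813319
Compose boost 3: (0.335 + 0.813319)/(1 + 0.335×0.813319) = 1.14832/1.27246 = 0.9024

u ≈ 0.9024c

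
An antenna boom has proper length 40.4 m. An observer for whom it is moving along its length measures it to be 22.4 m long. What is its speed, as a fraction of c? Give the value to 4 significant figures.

γ = L₀/L = 40.4/22.4 = 1.80357
β = √(1 − 1/γ²) = 0.8322

β ≈ 0.8322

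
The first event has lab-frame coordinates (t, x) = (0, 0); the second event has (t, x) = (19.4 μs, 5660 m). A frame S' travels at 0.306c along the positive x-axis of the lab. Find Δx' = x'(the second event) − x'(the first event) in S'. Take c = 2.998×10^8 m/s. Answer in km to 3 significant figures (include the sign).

γ = 1/√(1 − 0.306²) = 1.0504
Δx' = γ(Δx − vΔt) = 1.0504 × (5660 m − 0.306×(2.998×10^8 m/s)×19.4×10^-6 s)
= 1.0504 × (3880.3 m) = 4.08 km

Δx' ≈ 4.08 km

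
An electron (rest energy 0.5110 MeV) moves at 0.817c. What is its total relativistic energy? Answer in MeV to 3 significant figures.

γ = 1/√(1 − 0.817²) = 1.7342
E = γm₀c² = 1.7342 × 0.5110 MeV = 0.886 MeV

E ≈ 0.886 MeV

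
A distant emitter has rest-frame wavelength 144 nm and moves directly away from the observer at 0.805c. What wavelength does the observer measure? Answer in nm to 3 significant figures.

Relativistic Doppler: λ_obs = λ_src √((1+β)/(1−β))
= 144 × √(1.8050/0.19500) = 144 × 3.0424 = 438 nm

λ_obs ≈ 438 nm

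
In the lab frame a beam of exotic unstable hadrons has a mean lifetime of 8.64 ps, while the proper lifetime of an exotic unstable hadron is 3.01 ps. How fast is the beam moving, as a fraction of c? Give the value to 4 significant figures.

γ = Δt/τ₀ = 8.64/3.01 = 2.87043
β = √(1 − 1/γ²) = √(1 − 1/2.87043²) = 0.9374

β ≈ 0.9374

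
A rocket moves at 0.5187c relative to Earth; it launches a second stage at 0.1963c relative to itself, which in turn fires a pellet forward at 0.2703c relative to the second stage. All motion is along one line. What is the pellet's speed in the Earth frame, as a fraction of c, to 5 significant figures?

Compose boost 2: (0.1963 + 0.5187)/(1 + 0.1963×0.5187) = 0.71500/1.101821 = 0.6489258
Compose boost 3: (0.2703 + 0.6489258)/(1 + 0.2703×0.6489258) = 0.9192258/1.175405 = 0.78205

u ≈ 0.78205c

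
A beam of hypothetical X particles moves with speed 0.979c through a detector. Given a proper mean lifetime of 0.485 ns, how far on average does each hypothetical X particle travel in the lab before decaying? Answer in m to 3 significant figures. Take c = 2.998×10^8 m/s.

d ≈ 0.698 m

γ = 1/√(1 − 0.979²) = 4.9053
Dilated lifetime: Δt = γτ₀ = 4.9053 × 0.485 ns = 2.3791 ns
d = vΔt = 0.979c × 2.3791 ns = 2.9350×10^8 m/s × 2.3791×10^-9 s = 0.698 m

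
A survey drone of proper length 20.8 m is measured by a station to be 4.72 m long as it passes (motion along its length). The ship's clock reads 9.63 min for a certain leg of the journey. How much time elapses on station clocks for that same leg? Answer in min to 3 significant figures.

Length contraction ⇒ γ = L₀/L = 20.8/4.72 = 4.4068
Time dilation: Δt = γτ₀ = 4.4068 × 9.63 min = 42.4 min

Δt ≈ 42.4 min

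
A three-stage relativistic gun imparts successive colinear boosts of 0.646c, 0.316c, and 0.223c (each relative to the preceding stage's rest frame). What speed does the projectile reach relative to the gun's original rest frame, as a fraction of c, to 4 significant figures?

Compose boost 2: (0.316 + 0.646)/(1 + 0.316×0.646) = 0.9620/1.20414 = 0.798913
Compose boost 3: (0.223 + 0.798913)/(1 + 0.223×0.798913) = 1.02191/1.17816 = 0.8674

u ≈ 0.8674c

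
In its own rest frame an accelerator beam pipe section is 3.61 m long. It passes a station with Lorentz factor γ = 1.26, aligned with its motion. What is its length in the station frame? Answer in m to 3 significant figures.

L ≈ 2.87 m

γ = 1.26 (given)
Length contraction: L = L₀/γ = 3.61/1.26 = 2.87 m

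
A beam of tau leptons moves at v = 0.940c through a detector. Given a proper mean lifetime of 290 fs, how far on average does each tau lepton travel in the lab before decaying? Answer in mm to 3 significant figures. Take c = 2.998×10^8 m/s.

d ≈ 0.240 mm

γ = 1/√(1 − 0.940²) = 2.9311
Dilated lifetime: Δt = γτ₀ = 2.9311 × 290 fs = 850.01 fs
d = vΔt = 0.940c × 850.01 fs = 2.8181×10^8 m/s × 8.5001×10^-13 s = 0.240 mm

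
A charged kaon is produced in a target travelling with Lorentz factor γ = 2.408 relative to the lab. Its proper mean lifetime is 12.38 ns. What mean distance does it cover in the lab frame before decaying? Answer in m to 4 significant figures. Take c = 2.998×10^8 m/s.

β = √(1 − 1/γ²) = √(1 − 1/2.408²) = 0.909693
Dilated lifetime: Δt = γτ₀ = 2.408 × 12.38 ns = 29.8110 ns
d = vΔt = 0.909693c × 29.8110 ns = 2.72726×10^8 m/s × 2.98110×10^-8 s = 8.130 m

d ≈ 8.130 m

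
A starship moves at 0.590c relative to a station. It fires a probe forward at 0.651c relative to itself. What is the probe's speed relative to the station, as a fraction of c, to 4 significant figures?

u ≈ 0.8966c

Relativistic velocity addition: u = (u' + v)/(1 + u'v/c²)
= (0.651 + 0.590)/(1 + 0.651×0.590) = 1.241/1.38409 = 0.8966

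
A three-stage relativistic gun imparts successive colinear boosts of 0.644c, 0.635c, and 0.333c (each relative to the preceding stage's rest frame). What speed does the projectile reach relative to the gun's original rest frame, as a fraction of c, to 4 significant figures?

u ≈ 0.9528c

Compose boost 2: (0.635 + 0.644)/(1 + 0.635×0.644) = 1.279/1.40894 = 0.907775
Compose boost 3: (0.333 + 0.907775)/(1 + 0.333×0.907775) = 1.24077/1.30229 = 0.9528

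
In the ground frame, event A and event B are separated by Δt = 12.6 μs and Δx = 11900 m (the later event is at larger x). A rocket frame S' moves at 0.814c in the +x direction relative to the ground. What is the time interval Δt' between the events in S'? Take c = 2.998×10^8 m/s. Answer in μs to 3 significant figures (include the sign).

γ = 1/√(1 − 0.814²) = 1.7216
Δt' = γ(Δt − vΔx/c²) = 1.7216 × (12.6 μs − 0.814×11900 m / (2.998×10^8 m/s))
= 1.7216 × (-19.710 μs) = -33.9 μs

Δt' ≈ -33.9 μs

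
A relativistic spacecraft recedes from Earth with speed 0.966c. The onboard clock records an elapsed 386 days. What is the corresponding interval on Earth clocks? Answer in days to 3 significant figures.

γ = 1/√(1 − 0.966²) = 3.8678
Time dilation: Δt = γτ₀ = 3.8678 × 386 days = 1490 days

Δt ≈ 1490 days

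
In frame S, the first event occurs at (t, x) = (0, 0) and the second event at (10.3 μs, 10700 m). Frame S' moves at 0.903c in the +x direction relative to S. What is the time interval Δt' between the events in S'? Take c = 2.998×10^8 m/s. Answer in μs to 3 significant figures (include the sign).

Δt' ≈ -51.0 μs

γ = 1/√(1 − 0.903²) = 2.3275
Δt' = γ(Δt − vΔx/c²) = 2.3275 × (10.3 μs − 0.903×10700 m / (2.998×10^8 m/s))
= 2.3275 × (-21.928 μs) = -51.0 μs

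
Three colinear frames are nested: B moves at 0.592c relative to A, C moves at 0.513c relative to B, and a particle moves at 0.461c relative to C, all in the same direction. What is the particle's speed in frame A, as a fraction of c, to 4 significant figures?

u ≈ 0.9409c

Compose boost 2: (0.513 + 0.592)/(1 + 0.513×0.592) = 1.105/1.30370 = 0.847590
Compose boost 3: (0.461 + 0.847590)/(1 + 0.461×0.847590) = 1.30859/1.39074 = 0.9409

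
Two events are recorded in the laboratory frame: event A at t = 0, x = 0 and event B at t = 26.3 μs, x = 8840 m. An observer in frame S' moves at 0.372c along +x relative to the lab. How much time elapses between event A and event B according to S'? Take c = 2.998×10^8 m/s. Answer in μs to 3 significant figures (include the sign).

Δt' ≈ 16.5 μs

γ = 1/√(1 − 0.372²) = 1.0773
Δt' = γ(Δt − vΔx/c²) = 1.0773 × (26.3 μs − 0.372×8840 m / (2.998×10^8 m/s))
= 1.0773 × (15.331 μs) = 16.5 μs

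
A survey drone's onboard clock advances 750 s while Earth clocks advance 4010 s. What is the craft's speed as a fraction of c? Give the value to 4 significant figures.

γ = Δt/τ₀ = 4010/750 = 5.34667
β = √(1 − 1/γ²) = √(1 − 1/5.34667²) = 0.9824

β ≈ 0.9824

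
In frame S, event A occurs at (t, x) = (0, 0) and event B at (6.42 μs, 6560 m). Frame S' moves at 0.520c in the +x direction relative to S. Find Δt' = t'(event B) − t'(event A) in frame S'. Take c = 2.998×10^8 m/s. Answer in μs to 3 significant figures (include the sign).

Δt' ≈ -5.80 μs

γ = 1/√(1 − 0.520²) = 1.1707
Δt' = γ(Δt − vΔx/c²) = 1.1707 × (6.42 μs − 0.520×6560 m / (2.998×10^8 m/s))
= 1.1707 × (-4.9583 μs) = -5.80 μs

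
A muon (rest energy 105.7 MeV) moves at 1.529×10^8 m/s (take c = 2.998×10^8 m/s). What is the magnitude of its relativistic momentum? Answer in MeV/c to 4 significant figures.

β = v/c = 1.529×10^8 / 2.998×10^8 = 0.510007
γ = 1/√(1 − 0.510007²) = 1.16256
p = γβm₀c = 1.16256 × 0.510007 × 105.7 MeV/c = 62.67 MeV/c

p ≈ 62.67 MeV/c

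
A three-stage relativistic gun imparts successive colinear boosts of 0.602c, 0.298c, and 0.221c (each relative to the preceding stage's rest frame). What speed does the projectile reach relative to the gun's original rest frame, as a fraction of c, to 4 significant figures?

u ≈ 0.8421c

Compose boost 2: (0.298 + 0.602)/(1 + 0.298×0.602) = 0.9000/1.17940 = 0.763102
Compose boost 3: (0.221 + 0.763102)/(1 + 0.221×0.763102) = 0.984102/1.16865 = 0.8421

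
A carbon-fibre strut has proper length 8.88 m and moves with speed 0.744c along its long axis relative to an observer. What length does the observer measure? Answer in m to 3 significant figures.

γ = 1/√(1 − 0.744²) = 1.4966
Length contraction: L = L₀/γ = 8.88/1.4966 = 5.93 m

L ≈ 5.93 m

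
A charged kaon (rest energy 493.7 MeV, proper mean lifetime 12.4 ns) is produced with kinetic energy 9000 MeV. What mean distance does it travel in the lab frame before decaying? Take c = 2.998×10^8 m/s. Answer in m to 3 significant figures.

d ≈ 71.4 m

γ = 1 + K/(m₀c²) = 1 + 9000/493.7 = 19.230
β = √(1 − 1/γ²) = 0.99865
Dilated lifetime: γτ₀ = 19.230 × 12.4 ns = 238.45 ns
d = βc·γτ₀ = 0.99865 × (2.998×10^8 m/s) × 2.3845×10^-7 s = 71.4 m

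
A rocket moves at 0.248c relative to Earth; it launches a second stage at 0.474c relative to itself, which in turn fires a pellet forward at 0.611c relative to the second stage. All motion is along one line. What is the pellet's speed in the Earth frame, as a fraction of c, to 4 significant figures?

u ≈ 0.9013c

Compose boost 2: (0.474 + 0.248)/(1 + 0.474×0.248) = 0.7220/1.11755 = 0.646055
Compose boost 3: (0.611 + 0.646055)/(1 + 0.611×0.646055) = 1.25705/1.39474 = 0.9013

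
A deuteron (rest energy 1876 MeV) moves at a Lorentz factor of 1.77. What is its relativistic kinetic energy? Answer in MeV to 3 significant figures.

γ = 1.77 (given)
K = (γ − 1)m₀c² = (1.77 − 1) × 1876 MeV = 0.77000 × 1876 MeV = 1440 MeV

K ≈ 1440 MeV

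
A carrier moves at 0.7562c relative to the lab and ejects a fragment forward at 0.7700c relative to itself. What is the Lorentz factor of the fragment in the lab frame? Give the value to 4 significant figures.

γ ≈ 3.790

u_lab = (0.7700 + 0.7562)/(1 + 0.7700×0.7562) = 1.5262/1.582274 = 0.9645611
γ = 1/√(1 − 0.9645611²) = 3.790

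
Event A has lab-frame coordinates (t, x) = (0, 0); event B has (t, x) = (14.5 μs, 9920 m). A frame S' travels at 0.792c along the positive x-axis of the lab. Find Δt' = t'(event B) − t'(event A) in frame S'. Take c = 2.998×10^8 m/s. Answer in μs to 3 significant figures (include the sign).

Δt' ≈ -19.2 μs

γ = 1/√(1 − 0.792²) = 1.6379
Δt' = γ(Δt − vΔx/c²) = 1.6379 × (14.5 μs − 0.792×9920 m / (2.998×10^8 m/s))
= 1.6379 × (-11.706 μs) = -19.2 μs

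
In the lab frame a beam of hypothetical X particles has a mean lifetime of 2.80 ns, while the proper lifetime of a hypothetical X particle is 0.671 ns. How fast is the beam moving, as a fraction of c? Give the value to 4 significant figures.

β ≈ 0.9709

γ = Δt/τ₀ = 2.80/0.671 = 4.17288
β = √(1 − 1/γ²) = √(1 − 1/4.17288²) = 0.9709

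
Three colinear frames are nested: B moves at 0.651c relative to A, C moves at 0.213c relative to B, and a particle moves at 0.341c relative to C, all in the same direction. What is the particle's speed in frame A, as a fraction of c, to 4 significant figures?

u ≈ 0.8737c

Compose boost 2: (0.213 + 0.651)/(1 + 0.213×0.651) = 0.8640/1.13866 = 0.758785
Compose boost 3: (0.341 + 0.758785)/(1 + 0.341×0.758785) = 1.09978/1.25875 = 0.8737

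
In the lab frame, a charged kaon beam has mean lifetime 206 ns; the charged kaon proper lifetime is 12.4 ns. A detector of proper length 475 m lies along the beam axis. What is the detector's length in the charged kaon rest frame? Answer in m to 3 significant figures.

L ≈ 28.6 m

Time dilation ⇒ γ = Δt/τ₀ = 206/12.4 = 16.613
Length contraction: L = L₀/γ = 475/16.613 = 28.6 m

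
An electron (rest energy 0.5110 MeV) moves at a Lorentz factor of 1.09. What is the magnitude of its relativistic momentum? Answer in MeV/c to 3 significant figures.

β = √(1 − 1/γ²) = √(1 − 1/1.09²) = 0.39789
p = γβm₀c = 1.09 × 0.39789 × 0.5110 MeV/c = 0.222 MeV/c

p ≈ 0.222 MeV/c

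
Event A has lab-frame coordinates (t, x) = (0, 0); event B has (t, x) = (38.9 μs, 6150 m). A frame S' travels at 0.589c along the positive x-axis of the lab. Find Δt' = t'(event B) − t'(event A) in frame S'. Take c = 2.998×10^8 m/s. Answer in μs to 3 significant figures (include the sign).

γ = 1/√(1 − 0.589²) = 1.2374
Δt' = γ(Δt − vΔx/c²) = 1.2374 × (38.9 μs − 0.589×6150 m / (2.998×10^8 m/s))
= 1.2374 × (26.817 μs) = 33.2 μs

Δt' ≈ 33.2 μs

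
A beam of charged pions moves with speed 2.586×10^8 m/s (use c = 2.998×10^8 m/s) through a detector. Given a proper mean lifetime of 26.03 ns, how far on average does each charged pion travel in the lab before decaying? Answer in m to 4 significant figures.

β = v/c = 2.586×10^8 / 2.998×10^8 = 0.862575
γ = 1/√(1 − 0.862575²) = 1.97656
Dilated lifetime: Δt = γτ₀ = 1.97656 × 26.03 ns = 51.4499 ns
d = vΔt = 0.862575c × 51.4499 ns = 2.58600×10^8 m/s × 5.14499×10^-8 s = 13.30 m

d ≈ 13.30 m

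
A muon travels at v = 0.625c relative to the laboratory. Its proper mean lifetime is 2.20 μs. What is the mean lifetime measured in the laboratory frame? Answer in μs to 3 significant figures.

Δt ≈ 2.82 μs

γ = 1/√(1 − 0.625²) = 1.2810
Time dilation: Δt = γτ₀ = 1.2810 × 2.20 μs = 2.82 μs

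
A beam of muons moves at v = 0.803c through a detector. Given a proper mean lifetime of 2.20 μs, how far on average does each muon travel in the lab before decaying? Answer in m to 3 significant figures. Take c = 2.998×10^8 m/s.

d ≈ 889 m

γ = 1/√(1 − 0.803²) = 1.6779
Dilated lifetime: Δt = γτ₀ = 1.6779 × 2.20 μs = 3.6914 μs
d = vΔt = 0.803c × 3.6914 μs = 2.4074×10^8 m/s × 3.6914×10^-6 s = 889 m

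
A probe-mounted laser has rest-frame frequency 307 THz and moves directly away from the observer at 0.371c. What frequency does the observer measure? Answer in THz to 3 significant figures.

Relativistic Doppler: f_obs = f_src √((1−β)/(1+β))
= 307 × √(0.62900/1.3710) = 307 × 0.67734 = 208 THz

f_obs ≈ 208 THz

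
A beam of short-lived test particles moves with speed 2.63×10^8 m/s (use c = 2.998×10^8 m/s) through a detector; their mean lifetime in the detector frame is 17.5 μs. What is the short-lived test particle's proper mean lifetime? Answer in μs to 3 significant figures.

β = v/c = 2.63×10^8 / 2.998×10^8 = 0.87725
γ = 1/√(1 − 0.87725²) = 2.0832
Proper time: τ₀ = Δt/γ = 17.5/2.0832 = 8.40 μs

τ₀ ≈ 8.40 μs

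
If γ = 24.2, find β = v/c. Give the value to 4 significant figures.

β ≈ 0.9991

β = √(1 − 1/γ²) = √(1 − 1/24.2²) = √(0.998292) = 0.9991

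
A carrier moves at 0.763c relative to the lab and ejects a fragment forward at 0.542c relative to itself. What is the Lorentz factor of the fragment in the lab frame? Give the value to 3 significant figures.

γ ≈ 2.60

u_lab = (0.542 + 0.763)/(1 + 0.542×0.763) = 1.305/1.41355 = 0.923210
γ = 1/√(1 − 0.923210²) = 2.60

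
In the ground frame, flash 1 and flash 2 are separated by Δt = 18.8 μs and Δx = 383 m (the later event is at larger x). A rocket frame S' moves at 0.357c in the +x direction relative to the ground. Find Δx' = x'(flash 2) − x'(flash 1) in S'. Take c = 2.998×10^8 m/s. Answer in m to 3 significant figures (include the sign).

γ = 1/√(1 − 0.357²) = 1.0705
Δx' = γ(Δx − vΔt) = 1.0705 × (383 m − 0.357×(2.998×10^8 m/s)×18.8×10^-6 s)
= 1.0705 × (-1629.1 m) = -1740 m

Δx' ≈ -1740 m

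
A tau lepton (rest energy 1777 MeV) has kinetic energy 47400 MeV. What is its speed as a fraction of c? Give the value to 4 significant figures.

β ≈ 0.9993

γ = 1 + K/(m₀c²) = 1 + 47400/1777 = 27.6742
β = √(1 − 1/γ²) = 0.9993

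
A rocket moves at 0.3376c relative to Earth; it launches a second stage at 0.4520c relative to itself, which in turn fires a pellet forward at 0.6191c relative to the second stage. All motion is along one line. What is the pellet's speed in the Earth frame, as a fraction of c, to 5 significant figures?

u ≈ 0.91577c

Compose boost 2: (0.4520 + 0.3376)/(1 + 0.4520×0.3376) = 0.78960/1.152595 = 0.6850627
Compose boost 3: (0.6191 + 0.6850627)/(1 + 0.6191×0.6850627) = 1.304163/1.424122 = 0.91577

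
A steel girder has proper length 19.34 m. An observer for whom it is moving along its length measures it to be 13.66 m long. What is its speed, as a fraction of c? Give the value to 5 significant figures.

γ = L₀/L = 19.34/13.66 = 1.415813
β = √(1 − 1/γ²) = 0.70790

β ≈ 0.70790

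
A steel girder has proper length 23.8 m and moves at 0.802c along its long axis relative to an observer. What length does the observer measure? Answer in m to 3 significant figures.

L ≈ 14.2 m

γ = 1/√(1 − 0.802²) = 1.6741
Length contraction: L = L₀/γ = 23.8/1.6741 = 14.2 m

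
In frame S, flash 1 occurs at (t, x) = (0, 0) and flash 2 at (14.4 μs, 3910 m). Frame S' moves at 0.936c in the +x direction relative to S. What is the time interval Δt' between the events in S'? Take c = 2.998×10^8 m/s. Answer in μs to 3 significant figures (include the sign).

Δt' ≈ 6.23 μs

γ = 1/√(1 − 0.936²) = 2.8409
Δt' = γ(Δt − vΔx/c²) = 2.8409 × (14.4 μs − 0.936×3910 m / (2.998×10^8 m/s))
= 2.8409 × (2.1927 μs) = 6.23 μs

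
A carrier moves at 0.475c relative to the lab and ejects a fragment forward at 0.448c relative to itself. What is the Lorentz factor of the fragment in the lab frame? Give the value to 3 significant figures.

γ ≈ 1.54

u_lab = (0.448 + 0.475)/(1 + 0.448×0.475) = 0.9230/1.21280 = 0.761049
γ = 1/√(1 − 0.761049²) = 1.54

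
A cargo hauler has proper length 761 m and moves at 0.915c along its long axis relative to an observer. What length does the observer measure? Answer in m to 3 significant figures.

γ = 1/√(1 − 0.915²) = 2.4786
Length contraction: L = L₀/γ = 761/2.4786 = 307 m

L ≈ 307 m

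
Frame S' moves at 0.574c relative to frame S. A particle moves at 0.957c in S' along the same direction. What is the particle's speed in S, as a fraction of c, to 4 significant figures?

u ≈ 0.9882c

Relativistic velocity addition: u = (u' + v)/(1 + u'v/c²)
= (0.957 + 0.574)/(1 + 0.957×0.574) = 1.531/1.54932 = 0.9882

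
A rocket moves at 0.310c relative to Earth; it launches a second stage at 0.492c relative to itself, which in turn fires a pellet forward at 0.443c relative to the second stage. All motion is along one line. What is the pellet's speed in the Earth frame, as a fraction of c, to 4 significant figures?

u ≈ 0.8705c

Compose boost 2: (0.492 + 0.310)/(1 + 0.492×0.310) = 0.8020/1.15252 = 0.695866
Compose boost 3: (0.443 + 0.695866)/(1 + 0.443×0.695866) = 1.13887/1.30827 = 0.8705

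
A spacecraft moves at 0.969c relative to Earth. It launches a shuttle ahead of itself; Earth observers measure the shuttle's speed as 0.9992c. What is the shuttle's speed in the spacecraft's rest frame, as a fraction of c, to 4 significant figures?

u' ≈ 0.9504c

Inverse velocity addition: u' = (u − v)/(1 − uv/c²)
= (0.9992 − 0.969)/(1 − 0.9992×0.969) = 0.03020/0.0317752 = 0.9504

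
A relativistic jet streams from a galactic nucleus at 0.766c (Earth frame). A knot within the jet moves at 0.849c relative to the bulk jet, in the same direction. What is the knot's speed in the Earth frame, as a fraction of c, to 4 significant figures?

Relativistic velocity addition: u = (u' + v)/(1 + u'v/c²)
= (0.849 + 0.766)/(1 + 0.849×0.766) = 1.615/1.65033 = 0.9786

u ≈ 0.9786c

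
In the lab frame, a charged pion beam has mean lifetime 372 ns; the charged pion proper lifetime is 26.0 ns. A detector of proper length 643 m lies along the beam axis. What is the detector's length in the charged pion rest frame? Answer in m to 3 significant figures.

L ≈ 44.9 m

Time dilation ⇒ γ = Δt/τ₀ = 372/26.0 = 14.308
Length contraction: L = L₀/γ = 643/14.308 = 44.9 m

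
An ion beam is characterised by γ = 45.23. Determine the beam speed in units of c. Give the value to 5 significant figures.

β ≈ 0.99976

β = √(1 − 1/γ²) = √(1 − 1/45.23²) = √(0.9995112) = 0.99976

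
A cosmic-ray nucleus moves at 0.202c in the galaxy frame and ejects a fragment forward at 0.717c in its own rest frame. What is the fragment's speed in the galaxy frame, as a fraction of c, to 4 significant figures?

u ≈ 0.8027c

Compose boost 2: (0.717 + 0.202)/(1 + 0.717×0.202) = 0.9190/1.14483 = 0.8027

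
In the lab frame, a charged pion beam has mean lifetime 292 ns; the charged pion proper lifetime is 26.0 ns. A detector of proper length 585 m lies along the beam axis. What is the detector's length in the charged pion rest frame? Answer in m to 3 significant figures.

L ≈ 52.1 m

Time dilation ⇒ γ = Δt/τ₀ = 292/26.0 = 11.231
Length contraction: L = L₀/γ = 585/11.231 = 52.1 m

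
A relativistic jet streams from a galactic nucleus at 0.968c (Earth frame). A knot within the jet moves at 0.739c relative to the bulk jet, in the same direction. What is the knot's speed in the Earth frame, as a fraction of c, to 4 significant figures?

Relativistic velocity addition: u = (u' + v)/(1 + u'v/c²)
= (0.739 + 0.968)/(1 + 0.739×0.968) = 1.707/1.71535 = 0.9951

u ≈ 0.9951c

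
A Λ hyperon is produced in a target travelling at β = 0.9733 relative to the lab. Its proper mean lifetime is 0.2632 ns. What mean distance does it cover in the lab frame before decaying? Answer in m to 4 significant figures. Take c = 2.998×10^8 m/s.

d ≈ 0.3346 m

γ = 1/√(1 − 0.9733²) = 4.35660
Dilated lifetime: Δt = γτ₀ = 4.35660 × 0.2632 ns = 1.14666 ns
d = vΔt = 0.9733c × 1.14666 ns = 2.91795×10^8 m/s × 1.14666×10^-9 s = 0.3346 m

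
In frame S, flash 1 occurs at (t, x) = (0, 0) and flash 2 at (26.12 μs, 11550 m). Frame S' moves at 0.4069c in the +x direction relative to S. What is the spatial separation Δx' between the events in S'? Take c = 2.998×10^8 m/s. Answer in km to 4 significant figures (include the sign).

γ = 1/√(1 − 0.4069²) = 1.09472
Δx' = γ(Δx − vΔt) = 1.09472 × (11550 m − 0.4069×(2.998×10^8 m/s)×26.12×10^-6 s)
= 1.09472 × (8363.66 m) = 9.156 km

Δx' ≈ 9.156 km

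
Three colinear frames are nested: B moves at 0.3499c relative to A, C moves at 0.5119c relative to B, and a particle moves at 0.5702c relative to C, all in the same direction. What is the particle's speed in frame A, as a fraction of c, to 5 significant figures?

Compose boost 2: (0.5119 + 0.3499)/(1 + 0.5119×0.3499) = 0.86180/1.179114 = 0.7308879
Compose boost 3: (0.5702 + 0.7308879)/(1 + 0.5702×0.7308879) = 1.301088/1.416752 = 0.91836

u ≈ 0.91836c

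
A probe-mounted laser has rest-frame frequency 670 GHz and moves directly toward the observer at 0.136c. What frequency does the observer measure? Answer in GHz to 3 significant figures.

Relativistic Doppler: f_obs = f_src √((1+β)/(1−β))
= 670 × √(1.1360/0.86400) = 670 × 1.1467 = 768 GHz

f_obs ≈ 768 GHz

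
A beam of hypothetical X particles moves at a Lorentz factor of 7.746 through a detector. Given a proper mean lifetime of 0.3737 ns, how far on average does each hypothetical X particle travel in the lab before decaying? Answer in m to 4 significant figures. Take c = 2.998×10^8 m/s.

d ≈ 0.8606 m

β = √(1 − 1/γ²) = √(1 − 1/7.746²) = 0.991632
Dilated lifetime: Δt = γτ₀ = 7.746 × 0.3737 ns = 2.89468 ns
d = vΔt = 0.991632c × 2.89468 ns = 2.97291×10^8 m/s × 2.89468×10^-9 s = 0.8606 m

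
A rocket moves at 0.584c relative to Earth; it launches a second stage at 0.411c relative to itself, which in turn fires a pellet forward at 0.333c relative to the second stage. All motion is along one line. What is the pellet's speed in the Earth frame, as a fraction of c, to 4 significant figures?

Compose boost 2: (0.411 + 0.584)/(1 + 0.411×0.584) = 0.9950/1.24002 = 0.802404
Compose boost 3: (0.333 + 0.802404)/(1 + 0.333×0.802404) = 1.13540/1.26720 = 0.8960

u ≈ 0.8960c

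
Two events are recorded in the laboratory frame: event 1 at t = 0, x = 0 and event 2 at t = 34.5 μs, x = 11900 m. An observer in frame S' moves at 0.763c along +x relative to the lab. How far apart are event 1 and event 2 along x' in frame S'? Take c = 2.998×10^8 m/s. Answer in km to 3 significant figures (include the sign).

Δx' ≈ 6.20 km

γ = 1/√(1 − 0.763²) = 1.5470
Δx' = γ(Δx − vΔt) = 1.5470 × (11900 m − 0.763×(2.998×10^8 m/s)×34.5×10^-6 s)
= 1.5470 × (4008.2 m) = 6.20 km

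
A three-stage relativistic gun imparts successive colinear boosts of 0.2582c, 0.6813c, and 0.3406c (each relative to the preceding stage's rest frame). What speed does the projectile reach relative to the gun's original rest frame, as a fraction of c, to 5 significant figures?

Compose boost 2: (0.6813 + 0.2582)/(1 + 0.6813×0.2582) = 0.93950/1.175912 = 0.7989546
Compose boost 3: (0.3406 + 0.7989546)/(1 + 0.3406×0.7989546) = 1.139555/1.272124 = 0.89579

u ≈ 0.89579c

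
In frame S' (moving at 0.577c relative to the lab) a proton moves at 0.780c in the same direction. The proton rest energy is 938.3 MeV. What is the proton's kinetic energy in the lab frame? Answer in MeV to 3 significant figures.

K ≈ 1720 MeV

u_lab = (0.780 + 0.577)/(1 + 0.780×0.577) = 0.935823
γ = 1/√(1 − 0.935823²) = 2.8371
K = (γ − 1)m₀c² = (2.8371 − 1) × 938.3 = 1.8371 × 938.3 = 1720 MeV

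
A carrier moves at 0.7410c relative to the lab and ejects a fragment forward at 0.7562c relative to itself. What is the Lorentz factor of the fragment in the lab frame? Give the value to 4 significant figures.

γ ≈ 3.551

u_lab = (0.7562 + 0.7410)/(1 + 0.7562×0.7410) = 1.4972/1.560344 = 0.9595319
γ = 1/√(1 − 0.9595319²) = 3.551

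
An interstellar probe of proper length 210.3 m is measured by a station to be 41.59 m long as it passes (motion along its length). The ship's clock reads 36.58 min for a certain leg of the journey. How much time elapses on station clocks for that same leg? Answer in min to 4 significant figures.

Length contraction ⇒ γ = L₀/L = 210.3/41.59 = 5.05650
Time dilation: Δt = γτ₀ = 5.05650 × 36.58 min = 185.0 min

Δt ≈ 185.0 min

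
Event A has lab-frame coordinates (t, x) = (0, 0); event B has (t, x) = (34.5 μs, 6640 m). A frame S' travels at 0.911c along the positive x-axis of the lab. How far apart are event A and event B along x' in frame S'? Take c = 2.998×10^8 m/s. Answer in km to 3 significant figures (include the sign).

γ = 1/√(1 − 0.911²) = 2.4248
Δx' = γ(Δx − vΔt) = 2.4248 × (6640 m − 0.911×(2.998×10^8 m/s)×34.5×10^-6 s)
= 2.4248 × (-2782.6 m) = -6.75 km

Δx' ≈ -6.75 km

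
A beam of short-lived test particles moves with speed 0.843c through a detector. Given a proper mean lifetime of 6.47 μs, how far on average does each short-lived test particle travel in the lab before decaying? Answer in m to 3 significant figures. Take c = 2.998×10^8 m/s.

γ = 1/√(1 − 0.843²) = 1.8590
Dilated lifetime: Δt = γτ₀ = 1.8590 × 6.47 μs = 12.028 μs
d = vΔt = 0.843c × 12.028 μs = 2.5273×10^8 m/s × 1.2028×10^-5 s = 3040 m

d ≈ 3040 m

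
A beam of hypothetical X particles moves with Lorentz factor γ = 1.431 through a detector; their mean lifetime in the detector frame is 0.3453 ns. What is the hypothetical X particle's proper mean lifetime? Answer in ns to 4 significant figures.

γ = 1.431 (given)
Proper time: τ₀ = Δt/γ = 0.3453/1.431 = 0.2413 ns

τ₀ ≈ 0.2413 ns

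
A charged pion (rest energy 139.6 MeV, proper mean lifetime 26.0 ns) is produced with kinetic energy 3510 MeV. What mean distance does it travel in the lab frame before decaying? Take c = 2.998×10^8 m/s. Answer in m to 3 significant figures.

γ = 1 + K/(m₀c²) = 1 + 3510/139.6 = 26.143
β = √(1 − 1/γ²) = 0.99927
Dilated lifetime: γτ₀ = 26.143 × 26.0 ns = 679.72 ns
d = βc·γτ₀ = 0.99927 × (2.998×10^8 m/s) × 6.7972×10^-7 s = 204 m

d ≈ 204 m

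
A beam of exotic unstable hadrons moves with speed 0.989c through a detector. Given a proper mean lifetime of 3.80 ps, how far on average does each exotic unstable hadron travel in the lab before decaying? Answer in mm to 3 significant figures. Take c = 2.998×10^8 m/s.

d ≈ 7.62 mm

γ = 1/√(1 − 0.989²) = 6.7606
Dilated lifetime: Δt = γτ₀ = 6.7606 × 3.80 ps = 25.690 ps
d = vΔt = 0.989c × 25.690 ps = 2.9650×10^8 m/s × 2.5690×10^-11 s = 7.62 mm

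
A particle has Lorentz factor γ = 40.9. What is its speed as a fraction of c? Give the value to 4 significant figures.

β = √(1 − 1/γ²) = √(1 − 1/40.9²) = √(0.999402) = 0.9997

β ≈ 0.9997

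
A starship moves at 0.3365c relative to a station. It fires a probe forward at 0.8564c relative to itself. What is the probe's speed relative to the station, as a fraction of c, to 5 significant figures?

u ≈ 0.92604c

Relativistic velocity addition: u = (u' + v)/(1 + u'v/c²)
= (0.8564 + 0.3365)/(1 + 0.8564×0.3365) = 1.1929/1.288179 = 0.92604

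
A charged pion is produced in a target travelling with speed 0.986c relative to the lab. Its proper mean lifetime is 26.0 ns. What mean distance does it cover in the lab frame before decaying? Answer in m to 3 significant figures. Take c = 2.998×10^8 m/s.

γ = 1/√(1 − 0.986²) = 5.9972
Dilated lifetime: Δt = γτ₀ = 5.9972 × 26.0 ns = 155.93 ns
d = vΔt = 0.986c × 155.93 ns = 2.9560×10^8 m/s × 1.5593×10^-7 s = 46.1 m

d ≈ 46.1 m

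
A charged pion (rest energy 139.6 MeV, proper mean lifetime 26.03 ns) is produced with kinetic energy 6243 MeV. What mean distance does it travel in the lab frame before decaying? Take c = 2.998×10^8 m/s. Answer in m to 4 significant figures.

d ≈ 356.7 m

γ = 1 + K/(m₀c²) = 1 + 6243/139.6 = 45.7206
β = √(1 − 1/γ²) = 0.999761
Dilated lifetime: γτ₀ = 45.7206 × 26.03 ns = 1190.11 ns
d = βc·γτ₀ = 0.999761 × (2.998×10^8 m/s) × 1.19011×10^-6 s = 356.7 m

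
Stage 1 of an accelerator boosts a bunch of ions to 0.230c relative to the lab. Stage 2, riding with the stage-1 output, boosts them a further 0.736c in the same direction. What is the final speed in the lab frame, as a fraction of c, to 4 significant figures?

u ≈ 0.8261c

Compose boost 2: (0.736 + 0.230)/(1 + 0.736×0.230) = 0.9660/1.16928 = 0.8261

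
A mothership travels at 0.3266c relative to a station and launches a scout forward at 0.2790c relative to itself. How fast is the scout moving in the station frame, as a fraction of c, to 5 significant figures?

u ≈ 0.55503c

Compose boost 2: (0.2790 + 0.3266)/(1 + 0.2790×0.3266) = 0.60560/1.091121 = 0.55503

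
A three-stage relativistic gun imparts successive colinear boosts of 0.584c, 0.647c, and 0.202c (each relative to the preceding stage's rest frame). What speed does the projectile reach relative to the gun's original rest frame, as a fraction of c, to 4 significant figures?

Compose boost 2: (0.647 + 0.584)/(1 + 0.647×0.584) = 1.231/1.37785 = 0.893422
Compose boost 3: (0.202 + 0.893422)/(1 + 0.202×0.893422) = 1.09542/1.18047 = 0.9280

u ≈ 0.9280c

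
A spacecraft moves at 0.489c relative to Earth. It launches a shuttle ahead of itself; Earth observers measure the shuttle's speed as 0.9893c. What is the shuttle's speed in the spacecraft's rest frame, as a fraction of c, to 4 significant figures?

Inverse velocity addition: u' = (u − v)/(1 − uv/c²)
= (0.9893 − 0.489)/(1 − 0.9893×0.489) = 0.5003/0.516232 = 0.9691

u' ≈ 0.9691c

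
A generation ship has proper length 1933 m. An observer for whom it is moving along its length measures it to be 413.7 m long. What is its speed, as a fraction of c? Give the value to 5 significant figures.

β ≈ 0.97683

γ = L₀/L = 1933/413.7 = 4.672468
β = √(1 − 1/γ²) = 0.97683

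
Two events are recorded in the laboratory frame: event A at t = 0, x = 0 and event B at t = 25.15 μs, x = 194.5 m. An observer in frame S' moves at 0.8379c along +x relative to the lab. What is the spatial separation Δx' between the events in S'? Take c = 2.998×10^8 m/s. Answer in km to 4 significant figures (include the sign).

Δx' ≈ -11.22 km

γ = 1/√(1 − 0.8379²) = 1.83209
Δx' = γ(Δx − vΔt) = 1.83209 × (194.5 m − 0.8379×(2.998×10^8 m/s)×25.15×10^-6 s)
= 1.83209 × (-6123.24 m) = -11.22 km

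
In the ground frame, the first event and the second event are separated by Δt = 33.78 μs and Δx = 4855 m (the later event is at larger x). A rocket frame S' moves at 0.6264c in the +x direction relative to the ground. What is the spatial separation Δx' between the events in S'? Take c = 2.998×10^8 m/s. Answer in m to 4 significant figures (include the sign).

γ = 1/√(1 − 0.6264²) = 1.28287
Δx' = γ(Δx − vΔt) = 1.28287 × (4855 m − 0.6264×(2.998×10^8 m/s)×33.78×10^-6 s)
= 1.28287 × (-1488.71 m) = -1910 m

Δx' ≈ -1910 m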